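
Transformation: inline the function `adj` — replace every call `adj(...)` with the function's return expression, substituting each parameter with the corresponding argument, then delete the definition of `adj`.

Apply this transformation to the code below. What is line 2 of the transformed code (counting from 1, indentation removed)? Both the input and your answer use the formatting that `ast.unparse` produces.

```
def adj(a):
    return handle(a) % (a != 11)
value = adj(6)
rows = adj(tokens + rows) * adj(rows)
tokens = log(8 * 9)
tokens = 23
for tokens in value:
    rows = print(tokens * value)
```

Transformed code:
value = handle(6) % (6 != 11)
rows = handle(tokens + rows) % (tokens + rows != 11) * (handle(rows) % (rows != 11))
tokens = log(8 * 9)
tokens = 23
for tokens in value:
    rows = print(tokens * value)

rows = handle(tokens + rows) % (tokens + rows != 11) * (handle(rows) % (rows != 11))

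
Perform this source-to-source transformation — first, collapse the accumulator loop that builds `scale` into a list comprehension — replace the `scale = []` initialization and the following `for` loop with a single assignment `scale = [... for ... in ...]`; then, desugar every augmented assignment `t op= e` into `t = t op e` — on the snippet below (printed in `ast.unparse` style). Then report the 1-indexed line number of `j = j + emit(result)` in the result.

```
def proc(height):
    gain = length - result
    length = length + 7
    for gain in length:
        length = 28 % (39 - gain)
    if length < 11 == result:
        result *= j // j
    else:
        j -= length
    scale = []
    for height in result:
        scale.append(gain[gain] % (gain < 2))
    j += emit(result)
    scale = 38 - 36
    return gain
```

Transformed code:
def proc(height):
    gain = length - result
    length = length + 7
    for gain in length:
        length = 28 % (39 - gain)
    if length < 11 == result:
        result = result * (j // j)
    else:
        j = j - length
    scale = [gain[gain] % (gain < 2) for height in result]
    j = j + emit(result)
    scale = 38 - 36
    return gain

11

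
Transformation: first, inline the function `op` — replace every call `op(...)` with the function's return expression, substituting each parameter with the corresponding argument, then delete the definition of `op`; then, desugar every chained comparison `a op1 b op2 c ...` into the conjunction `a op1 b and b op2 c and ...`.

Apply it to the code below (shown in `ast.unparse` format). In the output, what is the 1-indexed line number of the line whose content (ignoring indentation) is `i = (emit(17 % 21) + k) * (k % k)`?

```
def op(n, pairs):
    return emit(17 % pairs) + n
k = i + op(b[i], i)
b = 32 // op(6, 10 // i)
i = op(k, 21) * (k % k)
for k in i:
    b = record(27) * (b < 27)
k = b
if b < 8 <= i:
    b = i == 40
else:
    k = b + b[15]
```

Transformed code:
k = i + (emit(17 % i) + b[i])
b = 32 // (emit(17 % (10 // i)) + 6)
i = (emit(17 % 21) + k) * (k % k)
for k in i:
    b = record(27) * (b < 27)
k = b
if b < 8 and 8 <= i:
    b = i == 40
else:
    k = b + b[15]

3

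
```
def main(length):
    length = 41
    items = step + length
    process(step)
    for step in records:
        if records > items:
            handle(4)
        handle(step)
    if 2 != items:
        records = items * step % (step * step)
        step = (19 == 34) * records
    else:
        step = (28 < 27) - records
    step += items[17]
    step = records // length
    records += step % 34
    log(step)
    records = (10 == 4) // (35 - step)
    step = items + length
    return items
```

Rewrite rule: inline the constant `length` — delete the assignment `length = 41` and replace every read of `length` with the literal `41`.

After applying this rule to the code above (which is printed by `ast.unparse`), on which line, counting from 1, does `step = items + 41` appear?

18

Transformed code:
def main(length):
    items = step + 41
    process(step)
    for step in records:
        if records > items:
            handle(4)
        handle(step)
    if 2 != items:
        records = items * step % (step * step)
        step = (19 == 34) * records
    else:
        step = (28 < 27) - records
    step += items[17]
    step = records // 41
    records += step % 34
    log(step)
    records = (10 == 4) // (35 - step)
    step = items + 41
    return items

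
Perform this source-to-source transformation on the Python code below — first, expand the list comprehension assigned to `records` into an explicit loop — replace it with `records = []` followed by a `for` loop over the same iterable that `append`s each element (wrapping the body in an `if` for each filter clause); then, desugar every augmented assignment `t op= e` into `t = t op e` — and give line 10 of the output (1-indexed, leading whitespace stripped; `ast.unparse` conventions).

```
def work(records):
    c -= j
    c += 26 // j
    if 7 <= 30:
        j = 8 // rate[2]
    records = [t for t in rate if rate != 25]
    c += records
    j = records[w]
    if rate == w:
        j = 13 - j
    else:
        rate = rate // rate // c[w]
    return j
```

c = c + records

Transformed code:
def work(records):
    c = c - j
    c = c + 26 // j
    if 7 <= 30:
        j = 8 // rate[2]
    records = []
    for t in rate:
        if rate != 25:
            records.append(t)
    c = c + records
    j = records[w]
    if rate == w:
        j = 13 - j
    else:
        rate = rate // rate // c[w]
    return j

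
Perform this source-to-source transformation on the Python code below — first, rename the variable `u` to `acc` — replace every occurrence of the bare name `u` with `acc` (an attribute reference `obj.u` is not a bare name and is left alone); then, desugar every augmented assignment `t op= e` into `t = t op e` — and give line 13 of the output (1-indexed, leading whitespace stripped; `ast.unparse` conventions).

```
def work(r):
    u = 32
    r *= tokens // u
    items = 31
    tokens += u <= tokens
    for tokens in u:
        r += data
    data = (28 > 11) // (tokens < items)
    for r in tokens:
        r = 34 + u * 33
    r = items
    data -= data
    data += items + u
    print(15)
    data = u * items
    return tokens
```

Transformed code:
def work(r):
    acc = 32
    r = r * (tokens // acc)
    items = 31
    tokens = tokens + (acc <= tokens)
    for tokens in acc:
        r = r + data
    data = (28 > 11) // (tokens < items)
    for r in tokens:
        r = 34 + acc * 33
    r = items
    data = data - data
    data = data + (items + acc)
    print(15)
    data = acc * items
    return tokens

data = data + (items + acc)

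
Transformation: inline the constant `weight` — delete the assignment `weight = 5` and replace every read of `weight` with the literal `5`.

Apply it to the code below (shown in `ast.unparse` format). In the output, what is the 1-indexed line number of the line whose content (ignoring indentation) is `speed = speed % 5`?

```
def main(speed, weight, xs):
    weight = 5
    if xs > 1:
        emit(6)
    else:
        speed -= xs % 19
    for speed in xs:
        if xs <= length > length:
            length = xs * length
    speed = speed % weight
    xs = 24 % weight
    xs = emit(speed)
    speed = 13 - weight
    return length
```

9

Transformed code:
def main(speed, weight, xs):
    if xs > 1:
        emit(6)
    else:
        speed -= xs % 19
    for speed in xs:
        if xs <= length > length:
            length = xs * length
    speed = speed % 5
    xs = 24 % 5
    xs = emit(speed)
    speed = 13 - 5
    return length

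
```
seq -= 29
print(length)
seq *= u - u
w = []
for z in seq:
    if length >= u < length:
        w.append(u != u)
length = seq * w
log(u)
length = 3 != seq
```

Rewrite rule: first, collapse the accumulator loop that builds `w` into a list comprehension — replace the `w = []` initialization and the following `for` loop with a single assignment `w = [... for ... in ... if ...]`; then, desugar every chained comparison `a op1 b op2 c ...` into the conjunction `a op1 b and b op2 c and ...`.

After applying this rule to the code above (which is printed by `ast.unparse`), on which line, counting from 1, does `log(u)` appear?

6

Transformed code:
seq -= 29
print(length)
seq *= u - u
w = [u != u for z in seq if length >= u and u < length]
length = seq * w
log(u)
length = 3 != seq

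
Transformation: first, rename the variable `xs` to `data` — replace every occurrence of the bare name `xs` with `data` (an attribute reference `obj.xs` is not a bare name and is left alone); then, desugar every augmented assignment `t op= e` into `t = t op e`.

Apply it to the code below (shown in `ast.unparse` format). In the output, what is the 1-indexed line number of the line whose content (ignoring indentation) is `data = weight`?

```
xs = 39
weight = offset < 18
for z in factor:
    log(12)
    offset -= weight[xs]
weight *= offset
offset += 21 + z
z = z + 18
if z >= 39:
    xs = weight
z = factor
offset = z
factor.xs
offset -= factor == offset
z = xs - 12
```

10

Transformed code:
data = 39
weight = offset < 18
for z in factor:
    log(12)
    offset = offset - weight[data]
weight = weight * offset
offset = offset + (21 + z)
z = z + 18
if z >= 39:
    data = weight
z = factor
offset = z
factor.xs
offset = offset - (factor == offset)
z = data - 12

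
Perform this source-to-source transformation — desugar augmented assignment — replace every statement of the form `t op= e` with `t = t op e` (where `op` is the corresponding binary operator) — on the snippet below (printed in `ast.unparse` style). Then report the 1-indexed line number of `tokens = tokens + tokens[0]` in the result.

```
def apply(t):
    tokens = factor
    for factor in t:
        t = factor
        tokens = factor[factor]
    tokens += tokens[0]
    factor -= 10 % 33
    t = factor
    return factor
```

Transformed code:
def apply(t):
    tokens = factor
    for factor in t:
        t = factor
        tokens = factor[factor]
    tokens = tokens + tokens[0]
    factor = factor - 10 % 33
    t = factor
    return factor

6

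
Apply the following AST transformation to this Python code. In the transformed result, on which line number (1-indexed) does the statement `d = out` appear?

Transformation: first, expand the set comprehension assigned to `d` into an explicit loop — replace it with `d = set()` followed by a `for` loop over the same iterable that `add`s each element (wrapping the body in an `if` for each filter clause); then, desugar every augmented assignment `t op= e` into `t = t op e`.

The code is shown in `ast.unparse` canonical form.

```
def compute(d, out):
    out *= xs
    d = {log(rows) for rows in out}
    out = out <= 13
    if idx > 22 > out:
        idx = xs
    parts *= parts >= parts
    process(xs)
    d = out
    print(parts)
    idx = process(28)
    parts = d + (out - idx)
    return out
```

11

Transformed code:
def compute(d, out):
    out = out * xs
    d = set()
    for rows in out:
        d.add(log(rows))
    out = out <= 13
    if idx > 22 > out:
        idx = xs
    parts = parts * (parts >= parts)
    process(xs)
    d = out
    print(parts)
    idx = process(28)
    parts = d + (out - idx)
    return out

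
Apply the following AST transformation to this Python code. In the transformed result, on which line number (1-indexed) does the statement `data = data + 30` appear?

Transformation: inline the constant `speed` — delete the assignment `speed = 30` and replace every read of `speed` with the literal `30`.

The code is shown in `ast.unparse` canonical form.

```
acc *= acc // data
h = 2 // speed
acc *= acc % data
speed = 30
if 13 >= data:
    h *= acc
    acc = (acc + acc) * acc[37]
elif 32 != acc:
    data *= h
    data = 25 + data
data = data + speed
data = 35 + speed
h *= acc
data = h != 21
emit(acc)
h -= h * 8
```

Transformed code:
acc *= acc // data
h = 2 // 30
acc *= acc % data
if 13 >= data:
    h *= acc
    acc = (acc + acc) * acc[37]
elif 32 != acc:
    data *= h
    data = 25 + data
data = data + 30
data = 35 + 30
h *= acc
data = h != 21
emit(acc)
h -= h * 8

10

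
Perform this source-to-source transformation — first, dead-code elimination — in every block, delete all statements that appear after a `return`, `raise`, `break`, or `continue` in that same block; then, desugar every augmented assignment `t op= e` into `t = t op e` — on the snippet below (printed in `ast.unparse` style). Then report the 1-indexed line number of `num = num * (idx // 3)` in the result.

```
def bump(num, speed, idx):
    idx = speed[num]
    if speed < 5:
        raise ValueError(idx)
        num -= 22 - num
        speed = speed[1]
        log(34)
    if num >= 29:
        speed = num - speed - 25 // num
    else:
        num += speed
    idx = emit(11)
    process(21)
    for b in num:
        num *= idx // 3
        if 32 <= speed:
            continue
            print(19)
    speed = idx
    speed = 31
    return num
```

12

Transformed code:
def bump(num, speed, idx):
    idx = speed[num]
    if speed < 5:
        raise ValueError(idx)
    if num >= 29:
        speed = num - speed - 25 // num
    else:
        num = num + speed
    idx = emit(11)
    process(21)
    for b in num:
        num = num * (idx // 3)
        if 32 <= speed:
            continue
    speed = idx
    speed = 31
    return num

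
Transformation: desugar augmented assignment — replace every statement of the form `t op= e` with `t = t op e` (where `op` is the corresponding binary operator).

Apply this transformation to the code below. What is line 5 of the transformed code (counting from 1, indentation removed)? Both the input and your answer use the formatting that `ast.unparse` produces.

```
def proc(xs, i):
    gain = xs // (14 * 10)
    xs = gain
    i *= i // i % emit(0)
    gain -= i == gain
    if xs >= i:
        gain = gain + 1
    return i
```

Transformed code:
def proc(xs, i):
    gain = xs // (14 * 10)
    xs = gain
    i = i * (i // i % emit(0))
    gain = gain - (i == gain)
    if xs >= i:
        gain = gain + 1
    return i

gain = gain - (i == gain)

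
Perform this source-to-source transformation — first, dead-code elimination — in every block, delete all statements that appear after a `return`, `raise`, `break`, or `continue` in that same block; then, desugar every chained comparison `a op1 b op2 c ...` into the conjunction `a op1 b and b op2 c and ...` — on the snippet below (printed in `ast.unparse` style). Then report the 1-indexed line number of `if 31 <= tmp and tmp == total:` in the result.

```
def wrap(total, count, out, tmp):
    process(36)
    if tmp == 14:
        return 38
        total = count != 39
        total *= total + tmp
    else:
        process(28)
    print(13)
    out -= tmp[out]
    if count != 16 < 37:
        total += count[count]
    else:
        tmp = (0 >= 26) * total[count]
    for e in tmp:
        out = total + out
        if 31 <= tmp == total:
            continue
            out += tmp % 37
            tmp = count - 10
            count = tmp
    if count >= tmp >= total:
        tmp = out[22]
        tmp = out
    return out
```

15

Transformed code:
def wrap(total, count, out, tmp):
    process(36)
    if tmp == 14:
        return 38
    else:
        process(28)
    print(13)
    out -= tmp[out]
    if count != 16 and 16 < 37:
        total += count[count]
    else:
        tmp = (0 >= 26) * total[count]
    for e in tmp:
        out = total + out
        if 31 <= tmp and tmp == total:
            continue
    if count >= tmp and tmp >= total:
        tmp = out[22]
        tmp = out
    return out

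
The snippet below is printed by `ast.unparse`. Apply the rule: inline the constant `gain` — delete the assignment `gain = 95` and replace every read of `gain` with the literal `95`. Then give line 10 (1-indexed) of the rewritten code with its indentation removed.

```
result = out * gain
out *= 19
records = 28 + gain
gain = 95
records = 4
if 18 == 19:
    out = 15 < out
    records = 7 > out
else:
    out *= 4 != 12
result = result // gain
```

result = result // 95

Transformed code:
result = out * 95
out *= 19
records = 28 + 95
records = 4
if 18 == 19:
    out = 15 < out
    records = 7 > out
else:
    out *= 4 != 12
result = result // 95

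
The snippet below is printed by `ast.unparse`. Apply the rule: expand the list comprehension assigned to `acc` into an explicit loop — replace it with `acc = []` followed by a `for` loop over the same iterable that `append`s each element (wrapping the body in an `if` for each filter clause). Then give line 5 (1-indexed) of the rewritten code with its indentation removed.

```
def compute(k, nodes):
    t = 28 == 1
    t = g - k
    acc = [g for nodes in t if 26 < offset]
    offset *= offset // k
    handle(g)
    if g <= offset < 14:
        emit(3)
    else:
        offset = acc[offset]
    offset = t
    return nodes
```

for nodes in t:

Transformed code:
def compute(k, nodes):
    t = 28 == 1
    t = g - k
    acc = []
    for nodes in t:
        if 26 < offset:
            acc.append(g)
    offset *= offset // k
    handle(g)
    if g <= offset < 14:
        emit(3)
    else:
        offset = acc[offset]
    offset = t
    return nodes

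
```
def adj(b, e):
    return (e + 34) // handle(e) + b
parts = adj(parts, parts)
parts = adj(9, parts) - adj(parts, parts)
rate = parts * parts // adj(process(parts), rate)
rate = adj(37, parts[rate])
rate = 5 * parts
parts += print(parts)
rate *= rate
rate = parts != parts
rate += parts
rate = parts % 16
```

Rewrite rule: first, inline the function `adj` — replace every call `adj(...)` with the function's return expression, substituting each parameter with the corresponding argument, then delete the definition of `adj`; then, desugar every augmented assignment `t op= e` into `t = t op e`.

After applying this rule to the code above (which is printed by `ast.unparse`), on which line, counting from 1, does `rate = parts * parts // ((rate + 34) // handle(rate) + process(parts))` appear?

3

Transformed code:
parts = (parts + 34) // handle(parts) + parts
parts = (parts + 34) // handle(parts) + 9 - ((parts + 34) // handle(parts) + parts)
rate = parts * parts // ((rate + 34) // handle(rate) + process(parts))
rate = (parts[rate] + 34) // handle(parts[rate]) + 37
rate = 5 * parts
parts = parts + print(parts)
rate = rate * rate
rate = parts != parts
rate = rate + parts
rate = parts % 16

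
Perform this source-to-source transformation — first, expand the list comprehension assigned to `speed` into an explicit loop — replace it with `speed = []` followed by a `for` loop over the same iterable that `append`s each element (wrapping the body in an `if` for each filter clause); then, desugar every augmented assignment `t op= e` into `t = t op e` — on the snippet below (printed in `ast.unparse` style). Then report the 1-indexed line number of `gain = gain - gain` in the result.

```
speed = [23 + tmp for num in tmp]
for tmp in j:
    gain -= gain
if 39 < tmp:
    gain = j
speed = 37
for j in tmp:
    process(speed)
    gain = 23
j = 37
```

5

Transformed code:
speed = []
for num in tmp:
    speed.append(23 + tmp)
for tmp in j:
    gain = gain - gain
if 39 < tmp:
    gain = j
speed = 37
for j in tmp:
    process(speed)
    gain = 23
j = 37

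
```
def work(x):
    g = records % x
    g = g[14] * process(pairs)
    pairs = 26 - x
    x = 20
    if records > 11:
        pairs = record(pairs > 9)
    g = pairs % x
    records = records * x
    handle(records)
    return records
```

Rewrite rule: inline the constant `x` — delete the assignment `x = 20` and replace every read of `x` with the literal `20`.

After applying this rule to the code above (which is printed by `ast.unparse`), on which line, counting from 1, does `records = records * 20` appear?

Transformed code:
def work(x):
    g = records % 20
    g = g[14] * process(pairs)
    pairs = 26 - 20
    if records > 11:
        pairs = record(pairs > 9)
    g = pairs % 20
    records = records * 20
    handle(records)
    return records

8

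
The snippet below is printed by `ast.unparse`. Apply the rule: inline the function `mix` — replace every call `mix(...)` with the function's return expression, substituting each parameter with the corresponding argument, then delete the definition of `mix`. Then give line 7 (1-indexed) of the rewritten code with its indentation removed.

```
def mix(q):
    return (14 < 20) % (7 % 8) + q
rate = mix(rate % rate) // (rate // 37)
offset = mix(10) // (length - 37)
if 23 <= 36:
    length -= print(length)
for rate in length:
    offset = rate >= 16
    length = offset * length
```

Transformed code:
rate = ((14 < 20) % (7 % 8) + rate % rate) // (rate // 37)
offset = ((14 < 20) % (7 % 8) + 10) // (length - 37)
if 23 <= 36:
    length -= print(length)
for rate in length:
    offset = rate >= 16
    length = offset * length

length = offset * length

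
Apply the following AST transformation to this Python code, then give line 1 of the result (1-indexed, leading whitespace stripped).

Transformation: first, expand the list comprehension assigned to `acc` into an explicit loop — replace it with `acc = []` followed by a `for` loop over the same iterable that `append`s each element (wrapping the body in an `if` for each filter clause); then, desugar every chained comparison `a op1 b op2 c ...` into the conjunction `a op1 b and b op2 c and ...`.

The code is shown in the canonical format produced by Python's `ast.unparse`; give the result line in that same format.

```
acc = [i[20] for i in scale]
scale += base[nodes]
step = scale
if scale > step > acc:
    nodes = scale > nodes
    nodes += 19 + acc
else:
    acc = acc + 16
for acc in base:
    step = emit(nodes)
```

Transformed code:
acc = []
for i in scale:
    acc.append(i[20])
scale += base[nodes]
step = scale
if scale > step and step > acc:
    nodes = scale > nodes
    nodes += 19 + acc
else:
    acc = acc + 16
for acc in base:
    step = emit(nodes)

acc = []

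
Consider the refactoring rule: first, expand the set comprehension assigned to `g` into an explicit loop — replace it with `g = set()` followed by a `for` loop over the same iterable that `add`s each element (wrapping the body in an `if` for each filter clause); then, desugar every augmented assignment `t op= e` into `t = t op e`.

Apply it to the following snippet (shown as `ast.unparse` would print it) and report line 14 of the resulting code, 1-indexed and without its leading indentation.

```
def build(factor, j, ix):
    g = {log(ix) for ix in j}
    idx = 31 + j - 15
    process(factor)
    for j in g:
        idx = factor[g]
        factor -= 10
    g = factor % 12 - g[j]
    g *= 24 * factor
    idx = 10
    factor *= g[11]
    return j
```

Transformed code:
def build(factor, j, ix):
    g = set()
    for ix in j:
        g.add(log(ix))
    idx = 31 + j - 15
    process(factor)
    for j in g:
        idx = factor[g]
        factor = factor - 10
    g = factor % 12 - g[j]
    g = g * (24 * factor)
    idx = 10
    factor = factor * g[11]
    return j

return j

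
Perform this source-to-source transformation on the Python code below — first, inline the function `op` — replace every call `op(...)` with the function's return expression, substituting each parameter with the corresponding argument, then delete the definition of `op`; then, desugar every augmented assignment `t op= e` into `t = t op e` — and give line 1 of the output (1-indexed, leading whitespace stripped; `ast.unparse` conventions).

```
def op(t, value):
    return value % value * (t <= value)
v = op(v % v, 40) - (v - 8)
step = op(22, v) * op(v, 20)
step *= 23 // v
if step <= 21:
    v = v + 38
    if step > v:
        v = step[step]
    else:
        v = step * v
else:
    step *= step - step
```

Transformed code:
v = 40 % 40 * (v % v <= 40) - (v - 8)
step = v % v * (22 <= v) * (20 % 20 * (v <= 20))
step = step * (23 // v)
if step <= 21:
    v = v + 38
    if step > v:
        v = step[step]
    else:
        v = step * v
else:
    step = step * (step - step)

v = 40 % 40 * (v % v <= 40) - (v - 8)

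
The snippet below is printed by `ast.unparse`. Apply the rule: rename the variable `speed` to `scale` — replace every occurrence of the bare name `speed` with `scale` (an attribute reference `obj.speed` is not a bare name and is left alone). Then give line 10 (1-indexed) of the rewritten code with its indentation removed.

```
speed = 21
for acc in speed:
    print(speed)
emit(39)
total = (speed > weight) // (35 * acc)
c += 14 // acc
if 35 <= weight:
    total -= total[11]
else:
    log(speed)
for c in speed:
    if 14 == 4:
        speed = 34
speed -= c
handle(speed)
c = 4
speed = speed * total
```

log(scale)

Transformed code:
scale = 21
for acc in scale:
    print(scale)
emit(39)
total = (scale > weight) // (35 * acc)
c += 14 // acc
if 35 <= weight:
    total -= total[11]
else:
    log(scale)
for c in scale:
    if 14 == 4:
        scale = 34
scale -= c
handle(scale)
c = 4
scale = scale * total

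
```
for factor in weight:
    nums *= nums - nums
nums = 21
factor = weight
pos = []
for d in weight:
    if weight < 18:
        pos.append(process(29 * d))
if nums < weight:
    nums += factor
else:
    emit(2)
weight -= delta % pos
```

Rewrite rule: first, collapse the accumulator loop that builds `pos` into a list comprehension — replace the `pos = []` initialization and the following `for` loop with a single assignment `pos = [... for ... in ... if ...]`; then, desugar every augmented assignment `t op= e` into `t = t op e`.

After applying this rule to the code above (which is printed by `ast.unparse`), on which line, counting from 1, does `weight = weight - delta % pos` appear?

Transformed code:
for factor in weight:
    nums = nums * (nums - nums)
nums = 21
factor = weight
pos = [process(29 * d) for d in weight if weight < 18]
if nums < weight:
    nums = nums + factor
else:
    emit(2)
weight = weight - delta % pos

10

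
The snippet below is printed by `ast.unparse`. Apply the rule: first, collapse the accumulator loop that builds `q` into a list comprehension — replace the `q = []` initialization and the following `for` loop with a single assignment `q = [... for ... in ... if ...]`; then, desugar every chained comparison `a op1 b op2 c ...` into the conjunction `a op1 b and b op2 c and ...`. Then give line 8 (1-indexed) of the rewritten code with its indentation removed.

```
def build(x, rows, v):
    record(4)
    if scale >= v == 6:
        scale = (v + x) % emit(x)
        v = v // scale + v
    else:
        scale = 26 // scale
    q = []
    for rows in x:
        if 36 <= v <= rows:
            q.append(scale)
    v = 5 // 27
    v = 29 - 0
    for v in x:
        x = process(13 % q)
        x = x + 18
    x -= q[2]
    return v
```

Transformed code:
def build(x, rows, v):
    record(4)
    if scale >= v and v == 6:
        scale = (v + x) % emit(x)
        v = v // scale + v
    else:
        scale = 26 // scale
    q = [scale for rows in x if 36 <= v and v <= rows]
    v = 5 // 27
    v = 29 - 0
    for v in x:
        x = process(13 % q)
        x = x + 18
    x -= q[2]
    return v

q = [scale for rows in x if 36 <= v and v <= rows]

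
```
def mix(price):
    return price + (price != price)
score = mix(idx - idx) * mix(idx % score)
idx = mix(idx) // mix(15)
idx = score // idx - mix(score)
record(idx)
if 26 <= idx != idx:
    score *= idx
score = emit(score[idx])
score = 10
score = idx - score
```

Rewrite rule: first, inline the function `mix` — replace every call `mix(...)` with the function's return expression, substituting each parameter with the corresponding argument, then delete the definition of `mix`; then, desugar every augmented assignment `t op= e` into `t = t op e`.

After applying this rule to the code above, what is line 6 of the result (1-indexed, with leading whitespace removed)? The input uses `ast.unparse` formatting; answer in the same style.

score = score * idx

Transformed code:
score = (idx - idx + (idx - idx != idx - idx)) * (idx % score + (idx % score != idx % score))
idx = (idx + (idx != idx)) // (15 + (15 != 15))
idx = score // idx - (score + (score != score))
record(idx)
if 26 <= idx != idx:
    score = score * idx
score = emit(score[idx])
score = 10
score = idx - score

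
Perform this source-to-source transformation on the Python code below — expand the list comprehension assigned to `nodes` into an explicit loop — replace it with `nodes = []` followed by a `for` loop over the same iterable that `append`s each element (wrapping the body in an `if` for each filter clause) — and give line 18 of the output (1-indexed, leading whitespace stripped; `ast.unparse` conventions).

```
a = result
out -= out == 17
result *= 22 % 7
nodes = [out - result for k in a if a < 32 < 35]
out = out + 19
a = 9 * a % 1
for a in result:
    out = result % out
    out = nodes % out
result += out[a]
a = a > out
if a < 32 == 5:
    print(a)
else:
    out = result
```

Transformed code:
a = result
out -= out == 17
result *= 22 % 7
nodes = []
for k in a:
    if a < 32 < 35:
        nodes.append(out - result)
out = out + 19
a = 9 * a % 1
for a in result:
    out = result % out
    out = nodes % out
result += out[a]
a = a > out
if a < 32 == 5:
    print(a)
else:
    out = result

out = result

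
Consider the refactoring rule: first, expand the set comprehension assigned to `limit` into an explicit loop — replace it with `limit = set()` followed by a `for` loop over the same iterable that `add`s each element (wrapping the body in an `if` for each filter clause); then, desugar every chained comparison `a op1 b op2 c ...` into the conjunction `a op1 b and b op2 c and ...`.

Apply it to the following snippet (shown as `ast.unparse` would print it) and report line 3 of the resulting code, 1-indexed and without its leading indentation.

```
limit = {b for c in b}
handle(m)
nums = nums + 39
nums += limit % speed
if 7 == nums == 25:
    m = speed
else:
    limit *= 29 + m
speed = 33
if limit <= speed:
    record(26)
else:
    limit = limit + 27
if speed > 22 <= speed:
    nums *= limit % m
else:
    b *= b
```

Transformed code:
limit = set()
for c in b:
    limit.add(b)
handle(m)
nums = nums + 39
nums += limit % speed
if 7 == nums and nums == 25:
    m = speed
else:
    limit *= 29 + m
speed = 33
if limit <= speed:
    record(26)
else:
    limit = limit + 27
if speed > 22 and 22 <= speed:
    nums *= limit % m
else:
    b *= b

limit.add(b)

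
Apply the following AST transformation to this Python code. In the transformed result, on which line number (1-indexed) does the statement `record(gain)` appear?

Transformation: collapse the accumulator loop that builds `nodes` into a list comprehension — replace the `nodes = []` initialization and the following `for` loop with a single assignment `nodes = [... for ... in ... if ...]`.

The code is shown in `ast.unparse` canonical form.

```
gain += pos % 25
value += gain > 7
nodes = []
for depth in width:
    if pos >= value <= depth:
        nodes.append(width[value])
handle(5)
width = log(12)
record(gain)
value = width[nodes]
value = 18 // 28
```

Transformed code:
gain += pos % 25
value += gain > 7
nodes = [width[value] for depth in width if pos >= value <= depth]
handle(5)
width = log(12)
record(gain)
value = width[nodes]
value = 18 // 28

6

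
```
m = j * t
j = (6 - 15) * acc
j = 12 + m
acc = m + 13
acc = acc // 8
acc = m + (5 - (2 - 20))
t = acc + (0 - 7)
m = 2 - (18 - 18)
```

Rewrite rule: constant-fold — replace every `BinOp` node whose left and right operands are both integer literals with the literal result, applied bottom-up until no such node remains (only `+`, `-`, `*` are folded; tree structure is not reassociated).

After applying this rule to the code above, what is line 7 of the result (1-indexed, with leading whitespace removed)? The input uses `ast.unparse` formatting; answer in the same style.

Transformed code:
m = j * t
j = -9 * acc
j = 12 + m
acc = m + 13
acc = acc // 8
acc = m + 23
t = acc + -7
m = 2

t = acc + -7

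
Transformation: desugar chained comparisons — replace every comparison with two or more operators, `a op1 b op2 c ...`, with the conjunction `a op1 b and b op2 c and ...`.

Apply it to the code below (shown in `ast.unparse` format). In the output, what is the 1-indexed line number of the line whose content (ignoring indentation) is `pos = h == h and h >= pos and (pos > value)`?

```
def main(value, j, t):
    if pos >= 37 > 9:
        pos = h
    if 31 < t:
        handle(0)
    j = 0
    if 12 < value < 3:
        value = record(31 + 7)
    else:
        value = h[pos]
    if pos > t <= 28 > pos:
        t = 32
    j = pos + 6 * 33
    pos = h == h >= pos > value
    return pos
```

Transformed code:
def main(value, j, t):
    if pos >= 37 and 37 > 9:
        pos = h
    if 31 < t:
        handle(0)
    j = 0
    if 12 < value and value < 3:
        value = record(31 + 7)
    else:
        value = h[pos]
    if pos > t and t <= 28 and (28 > pos):
        t = 32
    j = pos + 6 * 33
    pos = h == h and h >= pos and (pos > value)
    return pos

14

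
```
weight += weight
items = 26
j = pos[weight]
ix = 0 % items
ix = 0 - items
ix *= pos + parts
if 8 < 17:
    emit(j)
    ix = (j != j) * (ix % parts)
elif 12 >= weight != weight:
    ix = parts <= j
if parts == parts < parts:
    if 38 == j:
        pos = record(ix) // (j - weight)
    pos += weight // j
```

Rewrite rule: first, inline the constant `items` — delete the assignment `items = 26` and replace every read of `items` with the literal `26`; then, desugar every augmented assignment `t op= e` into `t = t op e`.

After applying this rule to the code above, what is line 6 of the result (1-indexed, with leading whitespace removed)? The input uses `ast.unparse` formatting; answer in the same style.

if 8 < 17:

Transformed code:
weight = weight + weight
j = pos[weight]
ix = 0 % 26
ix = 0 - 26
ix = ix * (pos + parts)
if 8 < 17:
    emit(j)
    ix = (j != j) * (ix % parts)
elif 12 >= weight != weight:
    ix = parts <= j
if parts == parts < parts:
    if 38 == j:
        pos = record(ix) // (j - weight)
    pos = pos + weight // j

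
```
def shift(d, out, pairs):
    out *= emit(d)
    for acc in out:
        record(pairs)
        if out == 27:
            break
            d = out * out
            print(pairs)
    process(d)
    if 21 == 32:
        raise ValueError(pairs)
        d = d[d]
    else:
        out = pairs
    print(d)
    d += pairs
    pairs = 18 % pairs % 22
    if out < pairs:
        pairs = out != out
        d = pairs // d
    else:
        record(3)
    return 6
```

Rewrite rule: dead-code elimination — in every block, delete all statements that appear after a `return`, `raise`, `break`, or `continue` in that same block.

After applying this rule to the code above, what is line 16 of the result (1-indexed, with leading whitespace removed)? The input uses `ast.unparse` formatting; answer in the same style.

Transformed code:
def shift(d, out, pairs):
    out *= emit(d)
    for acc in out:
        record(pairs)
        if out == 27:
            break
    process(d)
    if 21 == 32:
        raise ValueError(pairs)
    else:
        out = pairs
    print(d)
    d += pairs
    pairs = 18 % pairs % 22
    if out < pairs:
        pairs = out != out
        d = pairs // d
    else:
        record(3)
    return 6

pairs = out != out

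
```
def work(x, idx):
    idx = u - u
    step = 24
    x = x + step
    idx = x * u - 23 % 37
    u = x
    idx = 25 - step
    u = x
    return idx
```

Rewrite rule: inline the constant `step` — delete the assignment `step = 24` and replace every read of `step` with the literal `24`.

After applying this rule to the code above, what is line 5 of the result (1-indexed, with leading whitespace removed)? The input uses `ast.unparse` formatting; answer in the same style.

u = x

Transformed code:
def work(x, idx):
    idx = u - u
    x = x + 24
    idx = x * u - 23 % 37
    u = x
    idx = 25 - 24
    u = x
    return idx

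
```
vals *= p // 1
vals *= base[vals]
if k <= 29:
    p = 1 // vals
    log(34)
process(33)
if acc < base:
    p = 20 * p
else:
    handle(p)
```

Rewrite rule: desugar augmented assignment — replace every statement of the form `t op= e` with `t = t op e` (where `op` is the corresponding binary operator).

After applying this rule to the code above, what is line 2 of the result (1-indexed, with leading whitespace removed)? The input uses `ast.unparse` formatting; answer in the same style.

vals = vals * base[vals]

Transformed code:
vals = vals * (p // 1)
vals = vals * base[vals]
if k <= 29:
    p = 1 // vals
    log(34)
process(33)
if acc < base:
    p = 20 * p
else:
    handle(p)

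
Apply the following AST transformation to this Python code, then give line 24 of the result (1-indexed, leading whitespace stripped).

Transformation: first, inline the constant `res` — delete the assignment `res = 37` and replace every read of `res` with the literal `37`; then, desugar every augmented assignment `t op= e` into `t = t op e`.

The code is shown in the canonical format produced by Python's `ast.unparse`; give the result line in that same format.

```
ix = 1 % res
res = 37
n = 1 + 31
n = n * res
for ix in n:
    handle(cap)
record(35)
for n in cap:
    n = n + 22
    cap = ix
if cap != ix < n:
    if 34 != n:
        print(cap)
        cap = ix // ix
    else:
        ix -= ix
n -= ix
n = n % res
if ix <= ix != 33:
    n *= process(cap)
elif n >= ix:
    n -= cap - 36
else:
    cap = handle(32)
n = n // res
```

Transformed code:
ix = 1 % 37
n = 1 + 31
n = n * 37
for ix in n:
    handle(cap)
record(35)
for n in cap:
    n = n + 22
    cap = ix
if cap != ix < n:
    if 34 != n:
        print(cap)
        cap = ix // ix
    else:
        ix = ix - ix
n = n - ix
n = n % 37
if ix <= ix != 33:
    n = n * process(cap)
elif n >= ix:
    n = n - (cap - 36)
else:
    cap = handle(32)
n = n // 37

n = n // 37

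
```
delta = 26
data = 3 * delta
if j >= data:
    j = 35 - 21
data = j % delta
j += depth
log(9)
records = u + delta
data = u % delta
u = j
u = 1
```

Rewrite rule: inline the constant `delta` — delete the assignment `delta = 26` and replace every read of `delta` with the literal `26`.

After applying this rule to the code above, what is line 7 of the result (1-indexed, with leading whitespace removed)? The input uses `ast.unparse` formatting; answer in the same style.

records = u + 26

Transformed code:
data = 3 * 26
if j >= data:
    j = 35 - 21
data = j % 26
j += depth
log(9)
records = u + 26
data = u % 26
u = j
u = 1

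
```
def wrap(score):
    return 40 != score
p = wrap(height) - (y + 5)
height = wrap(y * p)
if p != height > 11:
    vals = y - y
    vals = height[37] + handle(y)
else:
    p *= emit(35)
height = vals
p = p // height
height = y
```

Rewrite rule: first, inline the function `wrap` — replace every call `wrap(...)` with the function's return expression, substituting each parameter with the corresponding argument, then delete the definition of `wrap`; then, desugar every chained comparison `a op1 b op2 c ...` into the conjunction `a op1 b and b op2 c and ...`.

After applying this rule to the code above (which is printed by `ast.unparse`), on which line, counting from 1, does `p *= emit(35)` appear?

7

Transformed code:
p = (40 != height) - (y + 5)
height = 40 != y * p
if p != height and height > 11:
    vals = y - y
    vals = height[37] + handle(y)
else:
    p *= emit(35)
height = vals
p = p // height
height = y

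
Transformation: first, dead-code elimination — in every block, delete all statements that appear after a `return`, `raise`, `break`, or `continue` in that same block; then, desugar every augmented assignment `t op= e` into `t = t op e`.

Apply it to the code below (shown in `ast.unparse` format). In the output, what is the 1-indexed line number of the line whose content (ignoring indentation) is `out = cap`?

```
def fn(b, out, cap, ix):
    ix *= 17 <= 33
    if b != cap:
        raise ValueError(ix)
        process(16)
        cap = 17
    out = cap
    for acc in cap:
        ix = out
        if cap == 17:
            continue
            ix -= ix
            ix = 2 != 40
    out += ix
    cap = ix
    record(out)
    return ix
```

5

Transformed code:
def fn(b, out, cap, ix):
    ix = ix * (17 <= 33)
    if b != cap:
        raise ValueError(ix)
    out = cap
    for acc in cap:
        ix = out
        if cap == 17:
            continue
    out = out + ix
    cap = ix
    record(out)
    return ix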